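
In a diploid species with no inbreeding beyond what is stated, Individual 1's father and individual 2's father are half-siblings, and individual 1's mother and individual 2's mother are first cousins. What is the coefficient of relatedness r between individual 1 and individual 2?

0.09375

Independent pedigree routes through distinct common ancestors add.
Individual 1 and individual 2 are related in two ways: half first cousins through their fathers (r = 1/16) and second cousins through their mothers (r = 1/32).
r = 1/16 + 1/32 = 3/32 = 0.09375.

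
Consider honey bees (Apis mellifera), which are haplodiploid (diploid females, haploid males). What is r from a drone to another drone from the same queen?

0.5

Haploid brothers each carry a random half of the queen's diploid genome, so on average they share half: r = 1/2.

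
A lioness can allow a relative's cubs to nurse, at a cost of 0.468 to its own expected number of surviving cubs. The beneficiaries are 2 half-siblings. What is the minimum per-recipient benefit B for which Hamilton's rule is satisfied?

r to a half-sibling = 1/4 (half-sibs share one parent — one path of length 2: r = (1/2)^2 = 1/4).
Hamilton's rule with n recipients of equal r: n·r·B > C, so B > C/(n·r) = 0.468/(2·0.25) = 0.936.

0.936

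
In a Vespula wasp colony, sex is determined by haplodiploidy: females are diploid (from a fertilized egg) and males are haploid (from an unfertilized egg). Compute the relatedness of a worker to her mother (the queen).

One meiotic link between diploid queen and diploid daughter: r = 1/2.

0.5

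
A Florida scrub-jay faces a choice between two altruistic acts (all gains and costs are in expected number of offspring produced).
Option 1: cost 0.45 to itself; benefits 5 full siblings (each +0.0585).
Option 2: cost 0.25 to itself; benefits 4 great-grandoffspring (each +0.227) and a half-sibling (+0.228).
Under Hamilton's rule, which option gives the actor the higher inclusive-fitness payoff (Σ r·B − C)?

Option 2

Option 1: r to a full sibling = 0.5.
Option 1: Σ r·B − C = (5·0.5·0.0585) − 0.45 = -0.30375.
Option 2: r to a great-grandoffspring = 0.125.
Option 2: r to a half-sibling = 0.25.
Option 2: Σ r·B − C = (4·0.125·0.227 + 1·0.25·0.228) − 0.25 = -0.0795.
Option 2 has the higher net inclusive-fitness payoff.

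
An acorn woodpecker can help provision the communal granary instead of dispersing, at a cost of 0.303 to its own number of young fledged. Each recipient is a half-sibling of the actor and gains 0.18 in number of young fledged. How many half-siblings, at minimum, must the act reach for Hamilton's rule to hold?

r to a half-sibling = 0.25 (half-sibs share one parent — one path of length 2: r = (1/2)^2 = 1/4).
Hamilton's rule: n·r·B > C  ⇒  n > C/(r·B) = 0.303/(0.25·0.18) = 6.733.
The smallest integer exceeding 6.733 is 7.

7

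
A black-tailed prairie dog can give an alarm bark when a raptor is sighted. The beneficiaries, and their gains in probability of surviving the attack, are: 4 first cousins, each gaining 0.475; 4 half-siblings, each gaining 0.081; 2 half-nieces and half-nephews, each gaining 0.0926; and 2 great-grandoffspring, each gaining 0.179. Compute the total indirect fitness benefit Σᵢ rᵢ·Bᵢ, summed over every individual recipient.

0.3864

r to a first cousin = 0.125 (first cousins share one grandparent pair — two paths of length 4: r = 2·(1/2)^4 = 1/8).
r to a half-sibling = 0.25 (half-sibs share one parent — one path of length 2: r = (1/2)^2 = 1/4).
r to a half-niece or half-nephew = 0.125 (half-aunt/uncle↔niece/nephew: one path of length 3: r = (1/2)^3 = 1/8).
r to a great-grandoffspring = 0.125 (three parent–offspring links: r = (1/2)^3 = 1/8).
Summing one r·B term per recipient: 4·0.125·0.475 + 4·0.25·0.081 + 2·0.125·0.0926 + 2·0.125·0.179 = 0.3864.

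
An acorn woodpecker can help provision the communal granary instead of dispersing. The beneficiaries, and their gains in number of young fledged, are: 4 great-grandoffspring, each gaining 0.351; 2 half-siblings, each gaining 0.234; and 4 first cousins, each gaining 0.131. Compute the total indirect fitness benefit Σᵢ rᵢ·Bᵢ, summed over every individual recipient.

0.358

r to a great-grandoffspring = 1/8 (three parent–offspring links: r = (1/2)^3 = 1/8).
r to a half-sibling = 1/4 (half-sibs share one parent — one path of length 2: r = (1/2)^2 = 1/4).
r to a first cousin = 0.125 (first cousins share one grandparent pair — two paths of length 4: r = 2·(1/2)^4 = 1/8).
Summing one r·B term per recipient: 4·0.125·0.351 + 2·0.25·0.234 + 4·0.125·0.131 = 0.358.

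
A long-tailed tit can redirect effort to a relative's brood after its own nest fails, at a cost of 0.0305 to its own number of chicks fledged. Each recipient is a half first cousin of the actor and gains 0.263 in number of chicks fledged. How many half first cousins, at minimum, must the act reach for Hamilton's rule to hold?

2

r to a half first cousin = 1/16 (half first cousins share one grandparent — one path of length 4: r = (1/2)^4 = 1/16).
Hamilton's rule: n·r·B > C  ⇒  n > C/(r·B) = 0.0305/(0.0625·0.263) = 1.856.
The smallest integer exceeding 1.856 is 2.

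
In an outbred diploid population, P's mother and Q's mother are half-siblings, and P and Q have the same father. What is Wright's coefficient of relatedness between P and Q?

Relatedness sums over independent paths through distinct common ancestors.
P and Q are related in two ways: half first cousins through their mothers (r = 1/16) and half-sibs through their shared father (r = 1/4).
r = 1/16 + 1/4 = 5/16 = 0.3125.

0.3125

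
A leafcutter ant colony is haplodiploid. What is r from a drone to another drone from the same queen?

Haploid brothers each carry a random half of the queen's diploid genome, so on average they share half: r = 1/2.

0.5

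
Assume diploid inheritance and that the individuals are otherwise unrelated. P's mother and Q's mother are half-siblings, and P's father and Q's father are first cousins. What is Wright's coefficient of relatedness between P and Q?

Relatedness sums over independent paths through distinct common ancestors.
P and Q are related in two ways: half first cousins through their mothers (r = 1/16) and second cousins through their fathers (r = 1/32).
r = 1/16 + 1/32 = 3/32 = 0.09375.

0.09375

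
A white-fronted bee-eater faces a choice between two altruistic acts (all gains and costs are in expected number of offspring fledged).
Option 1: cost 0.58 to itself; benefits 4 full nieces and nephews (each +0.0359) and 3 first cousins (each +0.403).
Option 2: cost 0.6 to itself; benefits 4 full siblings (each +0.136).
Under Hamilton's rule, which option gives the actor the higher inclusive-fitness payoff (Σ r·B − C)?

Option 1: r to a full niece or nephew = 0.25.
Option 1: r to a first cousin = 0.125.
Option 1: Σ r·B − C = (4·0.25·0.0359 + 3·0.125·0.403) − 0.58 = -0.392975.
Option 2: r to a full sibling = 0.5.
Option 2: Σ r·B − C = (4·0.5·0.136) − 0.6 = -0.328.
Option 2 has the higher net inclusive-fitness payoff.

Option 2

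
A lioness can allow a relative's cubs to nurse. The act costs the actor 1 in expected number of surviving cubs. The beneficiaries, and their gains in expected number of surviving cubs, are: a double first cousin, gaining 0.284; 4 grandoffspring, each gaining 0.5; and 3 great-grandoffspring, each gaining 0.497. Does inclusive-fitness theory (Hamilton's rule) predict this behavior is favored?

No

Hamilton's rule: the trait is favored when the sum of r·B over every recipient exceeds the actor's cost C.
r to a double first cousin = 1/4 (double first cousins share both grandparent pairs — four paths of length 4: r = 4·(1/2)^4 = 1/4).
r to a grandoffspring = 1/4 (two parent–offspring links: r = (1/2)^2 = 1/4).
r to a great-grandoffspring = 1/8 (three parent–offspring links: r = (1/2)^3 = 1/8).
Summing one r·B term per recipient: 1·0.25·0.284 + 4·0.25·0.5 + 3·0.125·0.497 = 0.757375.
0.757375 < 1: the indirect benefit is less than the cost.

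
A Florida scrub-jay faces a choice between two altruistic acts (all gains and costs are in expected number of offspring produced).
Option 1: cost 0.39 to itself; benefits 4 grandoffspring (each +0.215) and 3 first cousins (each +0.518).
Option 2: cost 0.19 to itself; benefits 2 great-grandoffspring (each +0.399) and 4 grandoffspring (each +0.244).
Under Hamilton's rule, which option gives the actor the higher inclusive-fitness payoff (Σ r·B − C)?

Option 2

Option 1: r to a grandoffspring = 0.25.
Option 1: r to a first cousin = 0.125.
Option 1: Σ r·B − C = (4·0.25·0.215 + 3·0.125·0.518) − 0.39 = 0.01925.
Option 2: r to a great-grandoffspring = 0.125.
Option 2: r to a grandoffspring = 0.25.
Option 2: Σ r·B − C = (2·0.125·0.399 + 4·0.25·0.244) − 0.19 = 0.15375.
Option 2 has the higher net inclusive-fitness payoff.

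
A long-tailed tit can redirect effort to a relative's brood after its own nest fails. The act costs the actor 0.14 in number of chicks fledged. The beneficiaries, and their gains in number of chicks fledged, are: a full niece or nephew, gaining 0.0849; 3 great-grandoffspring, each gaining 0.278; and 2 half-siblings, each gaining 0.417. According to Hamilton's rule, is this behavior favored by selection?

Hamilton's rule: the trait is favored when the sum of r·B over every recipient exceeds the actor's cost C.
r to a full niece or nephew = 0.25 (full aunt/uncle↔niece/nephew: two paths of length 3 through the shared grandparent pair: r = 2·(1/2)^3 = 1/4).
r to a great-grandoffspring = 0.125 (three parent–offspring links: r = (1/2)^3 = 1/8).
r to a half-sibling = 0.25 (half-sibs share one parent — one path of length 2: r = (1/2)^2 = 1/4).
Summing one r·B term per recipient: 1·0.25·0.0849 + 3·0.125·0.278 + 2·0.25·0.417 = 0.333975.
0.333975 > 0.14: the indirect benefit exceeds the cost.

Yes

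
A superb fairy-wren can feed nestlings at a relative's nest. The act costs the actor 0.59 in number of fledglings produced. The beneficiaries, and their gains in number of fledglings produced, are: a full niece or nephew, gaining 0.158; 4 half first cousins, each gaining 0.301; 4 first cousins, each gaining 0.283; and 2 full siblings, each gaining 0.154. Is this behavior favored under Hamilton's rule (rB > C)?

Hamilton's rule: the trait is favored when the sum of r·B over every recipient exceeds the actor's cost C.
r to a full niece or nephew = 0.25 (full aunt/uncle↔niece/nephew: two paths of length 3 through the shared grandparent pair: r = 2·(1/2)^3 = 1/4).
r to a half first cousin = 1/16 (half first cousins share one grandparent — one path of length 4: r = (1/2)^4 = 1/16).
r to a first cousin = 0.125 (first cousins share one grandparent pair — two paths of length 4: r = 2·(1/2)^4 = 1/8).
r to a full sibling = 0.5 (full sibs share both parents — two paths of length 2: r = 2·(1/2)^2 = 1/2).
Summing one r·B term per recipient: 1·0.25·0.158 + 4·0.0625·0.301 + 4·0.125·0.283 + 2·0.5·0.154 = 0.41025.
0.41025 < 0.59: the indirect benefit is less than the cost.

No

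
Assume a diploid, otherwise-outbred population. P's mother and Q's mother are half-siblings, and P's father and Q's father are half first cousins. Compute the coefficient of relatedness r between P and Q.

Independent pedigree routes through distinct common ancestors add.
P and Q are related in two ways: half first cousins through their mothers (r = 1/16) and half second cousins through their fathers (r = 1/64).
r = 1/16 + 1/64 = 5/64 = 0.078125.

0.078125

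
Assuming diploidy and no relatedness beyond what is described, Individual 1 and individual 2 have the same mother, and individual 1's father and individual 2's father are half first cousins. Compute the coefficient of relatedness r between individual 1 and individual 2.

0.265625

With two independent routes of shared ancestry, r is the sum of the two contributions.
Individual 1 and individual 2 are related in two ways: half-sibs through their shared mother (r = 1/4) and half second cousins through their fathers (r = 1/64).
r = 1/4 + 1/64 = 0.265625.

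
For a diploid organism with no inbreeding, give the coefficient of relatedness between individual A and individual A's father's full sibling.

0.25

Each parent–offspring link contributes a factor of 1/2, and independent paths through distinct common ancestors add.
Full aunt/uncle↔niece/nephew: two paths of length 3 through the shared grandparent pair: r = 2·(1/2)^3 = 1/4.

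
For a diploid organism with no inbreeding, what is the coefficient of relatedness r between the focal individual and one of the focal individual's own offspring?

0.5

Each parent–offspring link contributes a factor of 1/2, and independent paths through distinct common ancestors add.
One parent–offspring link: r = (1/2)^1 = 1/2.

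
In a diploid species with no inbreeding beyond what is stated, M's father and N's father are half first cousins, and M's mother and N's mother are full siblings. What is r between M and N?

0.140625

Wright's path rule: contributions from independent ancestry routes add.
M and N are related in two ways: half second cousins through their fathers (r = 1/64) and first cousins through their mothers (r = 1/8).
r = 1/64 + 1/8 = 9/64 = 0.140625.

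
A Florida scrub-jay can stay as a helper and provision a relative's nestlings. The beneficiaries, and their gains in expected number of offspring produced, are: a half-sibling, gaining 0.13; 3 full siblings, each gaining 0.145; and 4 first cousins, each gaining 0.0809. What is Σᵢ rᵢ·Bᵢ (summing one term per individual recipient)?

r to a half-sibling = 1/4 (half-sibs share one parent — one path of length 2: r = (1/2)^2 = 1/4).
r to a full sibling = 0.5 (full sibs share both parents — two paths of length 2: r = 2·(1/2)^2 = 1/2).
r to a first cousin = 1/8 (first cousins share one grandparent pair — two paths of length 4: r = 2·(1/2)^4 = 1/8).
Summing one r·B term per recipient: 1·0.25·0.13 + 3·0.5·0.145 + 4·0.125·0.0809 = 0.29045.

0.29045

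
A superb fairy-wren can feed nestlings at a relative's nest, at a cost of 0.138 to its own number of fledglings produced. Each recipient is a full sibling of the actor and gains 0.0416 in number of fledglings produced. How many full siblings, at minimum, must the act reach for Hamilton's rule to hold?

7

r to a full sibling = 1/2 (full sibs share both parents — two paths of length 2: r = 2·(1/2)^2 = 1/2).
Hamilton's rule: n·r·B > C  ⇒  n > C/(r·B) = 0.138/(0.5·0.0416) = 6.635.
The smallest integer exceeding 6.635 is 7.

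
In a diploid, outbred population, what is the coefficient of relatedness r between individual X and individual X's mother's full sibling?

Each parent–offspring link contributes a factor of 1/2, and independent paths through distinct common ancestors add.
Full aunt/uncle↔niece/nephew: two paths of length 3 through the shared grandparent pair: r = 2·(1/2)^3 = 1/4.

0.25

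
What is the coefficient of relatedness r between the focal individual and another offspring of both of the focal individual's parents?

0.5

Each parent–offspring link contributes a factor of 1/2, and independent paths through distinct common ancestors add.
Full sibs share both parents — two paths of length 2: r = 2·(1/2)^2 = 1/2.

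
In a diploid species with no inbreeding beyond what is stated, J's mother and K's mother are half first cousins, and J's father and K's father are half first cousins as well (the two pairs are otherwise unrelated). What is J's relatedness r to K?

With two independent routes of shared ancestry, r is the sum of the two contributions.
J and K are related in two ways: half second cousins through their mothers (r = 1/64) and half second cousins through their fathers (r = 1/64).
r = 1/64 + 1/64 = 0.03125.

0.03125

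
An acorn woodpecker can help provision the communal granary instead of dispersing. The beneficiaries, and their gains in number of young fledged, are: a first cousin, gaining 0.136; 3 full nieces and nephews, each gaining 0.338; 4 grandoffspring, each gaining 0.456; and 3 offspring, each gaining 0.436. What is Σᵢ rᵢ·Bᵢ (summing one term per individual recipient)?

r to a first cousin = 1/8 (first cousins share one grandparent pair — two paths of length 4: r = 2·(1/2)^4 = 1/8).
r to a full niece or nephew = 0.25 (full aunt/uncle↔niece/nephew: two paths of length 3 through the shared grandparent pair: r = 2·(1/2)^3 = 1/4).
r to a grandoffspring = 0.25 (two parent–offspring links: r = (1/2)^2 = 1/4).
r to an offspring = 1/2 (one parent–offspring link: r = (1/2)^1 = 1/2).
Summing one r·B term per recipient: 1·0.125·0.136 + 3·0.25·0.338 + 4·0.25·0.456 + 3·0.5·0.436 = 1.3805.

1.3805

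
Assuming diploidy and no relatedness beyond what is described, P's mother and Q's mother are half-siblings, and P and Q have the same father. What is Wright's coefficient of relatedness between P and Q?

0.3125

Wright's path rule: contributions from independent ancestry routes add.
P and Q are related in two ways: half first cousins through their mothers (r = 1/16) and half-sibs through their shared father (r = 1/4).
r = 1/16 + 1/4 = 5/16 = 0.3125.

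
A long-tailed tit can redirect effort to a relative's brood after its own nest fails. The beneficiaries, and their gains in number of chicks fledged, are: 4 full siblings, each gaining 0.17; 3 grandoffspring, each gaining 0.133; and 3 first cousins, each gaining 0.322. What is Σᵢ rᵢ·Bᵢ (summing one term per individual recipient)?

0.5605

r to a full sibling = 0.5 (full sibs share both parents — two paths of length 2: r = 2·(1/2)^2 = 1/2).
r to a grandoffspring = 1/4 (two parent–offspring links: r = (1/2)^2 = 1/4).
r to a first cousin = 0.125 (first cousins share one grandparent pair — two paths of length 4: r = 2·(1/2)^4 = 1/8).
Summing one r·B term per recipient: 4·0.5·0.17 + 3·0.25·0.133 + 3·0.125·0.322 = 0.5605.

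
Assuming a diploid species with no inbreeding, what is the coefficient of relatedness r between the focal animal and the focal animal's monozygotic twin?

Each parent–offspring link contributes a factor of 1/2, and independent paths through distinct common ancestors add.
Monozygotic twins share every allele identical by descent: r = 1.

1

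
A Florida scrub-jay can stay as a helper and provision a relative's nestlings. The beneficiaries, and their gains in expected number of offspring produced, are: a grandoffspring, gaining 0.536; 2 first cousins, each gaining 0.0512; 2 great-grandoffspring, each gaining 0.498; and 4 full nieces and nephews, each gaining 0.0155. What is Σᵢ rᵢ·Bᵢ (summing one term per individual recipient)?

0.2868

r to a grandoffspring = 1/4 (two parent–offspring links: r = (1/2)^2 = 1/4).
r to a first cousin = 1/8 (first cousins share one grandparent pair — two paths of length 4: r = 2·(1/2)^4 = 1/8).
r to a great-grandoffspring = 1/8 (three parent–offspring links: r = (1/2)^3 = 1/8).
r to a full niece or nephew = 0.25 (full aunt/uncle↔niece/nephew: two paths of length 3 through the shared grandparent pair: r = 2·(1/2)^3 = 1/4).
Summing one r·B term per recipient: 1·0.25·0.536 + 2·0.125·0.0512 + 2·0.125·0.498 + 4·0.25·0.0155 = 0.2868.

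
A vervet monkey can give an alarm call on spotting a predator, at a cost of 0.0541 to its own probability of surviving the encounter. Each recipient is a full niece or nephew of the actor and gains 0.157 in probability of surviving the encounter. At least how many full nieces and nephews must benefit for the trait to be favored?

r to a full niece or nephew = 1/4 (full aunt/uncle↔niece/nephew: two paths of length 3 through the shared grandparent pair: r = 2·(1/2)^3 = 1/4).
Hamilton's rule: n·r·B > C  ⇒  n > C/(r·B) = 0.0541/(0.25·0.157) = 1.378.
The smallest integer exceeding 1.378 is 2.

2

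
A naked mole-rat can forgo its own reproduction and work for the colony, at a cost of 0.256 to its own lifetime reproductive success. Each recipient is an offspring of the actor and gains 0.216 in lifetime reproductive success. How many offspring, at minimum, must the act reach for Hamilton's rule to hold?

3

r to an offspring = 1/2 (one parent–offspring link: r = (1/2)^1 = 1/2).
Hamilton's rule: n·r·B > C  ⇒  n > C/(r·B) = 0.256/(0.5·0.216) = 2.37.
The smallest integer exceeding 2.37 is 3.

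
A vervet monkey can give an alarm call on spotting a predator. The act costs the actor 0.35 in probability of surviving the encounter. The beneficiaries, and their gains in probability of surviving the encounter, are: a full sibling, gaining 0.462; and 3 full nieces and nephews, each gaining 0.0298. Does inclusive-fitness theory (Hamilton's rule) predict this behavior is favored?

No

Hamilton's rule: the trait is favored when the sum of r·B over every recipient exceeds the actor's cost C.
r to a full sibling = 0.5 (full sibs share both parents — two paths of length 2: r = 2·(1/2)^2 = 1/2).
r to a full niece or nephew = 0.25 (full aunt/uncle↔niece/nephew: two paths of length 3 through the shared grandparent pair: r = 2·(1/2)^3 = 1/4).
Summing one r·B term per recipient: 1·0.5·0.462 + 3·0.25·0.0298 = 0.25335.
0.25335 < 0.35: the indirect benefit is less than the cost.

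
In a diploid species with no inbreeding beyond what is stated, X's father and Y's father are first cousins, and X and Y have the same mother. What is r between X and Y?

Wright's path rule: contributions from independent ancestry routes add.
X and Y are related in two ways: second cousins through their fathers (r = 1/32) and half-sibs through their shared mother (r = 1/4).
r = 1/32 + 1/4 = 0.28125.

0.28125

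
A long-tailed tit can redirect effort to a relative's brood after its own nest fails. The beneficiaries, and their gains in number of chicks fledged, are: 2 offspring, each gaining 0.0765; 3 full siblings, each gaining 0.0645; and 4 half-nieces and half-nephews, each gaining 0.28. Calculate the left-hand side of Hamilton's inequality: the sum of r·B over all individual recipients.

r to an offspring = 0.5 (one parent–offspring link: r = (1/2)^1 = 1/2).
r to a full sibling = 0.5 (full sibs share both parents — two paths of length 2: r = 2·(1/2)^2 = 1/2).
r to a half-niece or half-nephew = 0.125 (half-aunt/uncle↔niece/nephew: one path of length 3: r = (1/2)^3 = 1/8).
Summing one r·B term per recipient: 2·0.5·0.0765 + 3·0.5·0.0645 + 4·0.125·0.28 = 0.31325.

0.31325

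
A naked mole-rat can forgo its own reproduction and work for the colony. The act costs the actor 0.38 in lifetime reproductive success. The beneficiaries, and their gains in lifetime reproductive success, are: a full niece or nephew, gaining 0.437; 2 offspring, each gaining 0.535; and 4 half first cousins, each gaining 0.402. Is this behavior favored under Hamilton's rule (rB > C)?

Hamilton's rule: the trait is favored when the sum of r·B over every recipient exceeds the actor's cost C.
r to a full niece or nephew = 0.25 (full aunt/uncle↔niece/nephew: two paths of length 3 through the shared grandparent pair: r = 2·(1/2)^3 = 1/4).
r to an offspring = 1/2 (one parent–offspring link: r = (1/2)^1 = 1/2).
r to a half first cousin = 0.0625 (half first cousins share one grandparent — one path of length 4: r = (1/2)^4 = 1/16).
Summing one r·B term per recipient: 1·0.25·0.437 + 2·0.5·0.535 + 4·0.0625·0.402 = 0.74475.
0.74475 > 0.38: the indirect benefit exceeds the cost.

Yes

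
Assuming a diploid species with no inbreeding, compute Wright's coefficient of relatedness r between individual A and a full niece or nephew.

Full aunt/uncle↔niece/nephew: two paths of length 3 through the shared grandparent pair: r = 2·(1/2)^3 = 1/4.

0.25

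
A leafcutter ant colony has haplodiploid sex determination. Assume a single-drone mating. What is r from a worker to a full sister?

Haplodiploid full sisters inherit their father's entire haploid genome identically (contributing 1/2) and on average half of their mother's contribution (1/2 · 1/2 = 1/4); r = 1/2 + 1/4 = 3/4.

0.75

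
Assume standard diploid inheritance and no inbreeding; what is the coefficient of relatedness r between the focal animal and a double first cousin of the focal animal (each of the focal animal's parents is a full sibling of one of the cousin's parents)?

0.25

Each parent–offspring link contributes a factor of 1/2, and independent paths through distinct common ancestors add.
Double first cousins share both grandparent pairs — four paths of length 4: r = 4·(1/2)^4 = 1/4.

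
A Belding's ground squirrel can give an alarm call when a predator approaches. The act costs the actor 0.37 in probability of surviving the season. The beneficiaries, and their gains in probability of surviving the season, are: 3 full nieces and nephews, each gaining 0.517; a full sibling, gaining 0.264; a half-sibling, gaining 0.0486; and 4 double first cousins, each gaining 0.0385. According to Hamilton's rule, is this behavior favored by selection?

Hamilton's rule: the trait is favored when the sum of r·B over every recipient exceeds the actor's cost C.
r to a full niece or nephew = 0.25 (full aunt/uncle↔niece/nephew: two paths of length 3 through the shared grandparent pair: r = 2·(1/2)^3 = 1/4).
r to a full sibling = 1/2 (full sibs share both parents — two paths of length 2: r = 2·(1/2)^2 = 1/2).
r to a half-sibling = 0.25 (half-sibs share one parent — one path of length 2: r = (1/2)^2 = 1/4).
r to a double first cousin = 1/4 (double first cousins share both grandparent pairs — four paths of length 4: r = 4·(1/2)^4 = 1/4).
Summing one r·B term per recipient: 3·0.25·0.517 + 1·0.5·0.264 + 1·0.25·0.0486 + 4·0.25·0.0385 = 0.5704.
0.5704 > 0.37: the indirect benefit exceeds the cost.

Yes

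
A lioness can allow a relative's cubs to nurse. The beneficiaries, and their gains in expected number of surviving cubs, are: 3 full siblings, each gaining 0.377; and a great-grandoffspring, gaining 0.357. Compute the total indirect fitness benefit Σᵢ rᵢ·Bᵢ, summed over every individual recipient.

r to a full sibling = 0.5 (full sibs share both parents — two paths of length 2: r = 2·(1/2)^2 = 1/2).
r to a great-grandoffspring = 1/8 (three parent–offspring links: r = (1/2)^3 = 1/8).
Summing one r·B term per recipient: 3·0.5·0.377 + 1·0.125·0.357 = 0.610125.

0.610125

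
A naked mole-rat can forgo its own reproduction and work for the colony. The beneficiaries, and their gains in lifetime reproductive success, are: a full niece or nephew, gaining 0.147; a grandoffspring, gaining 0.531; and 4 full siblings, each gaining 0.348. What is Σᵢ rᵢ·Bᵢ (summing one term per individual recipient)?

0.8655

r to a full niece or nephew = 1/4 (full aunt/uncle↔niece/nephew: two paths of length 3 through the shared grandparent pair: r = 2·(1/2)^3 = 1/4).
r to a grandoffspring = 0.25 (two parent–offspring links: r = (1/2)^2 = 1/4).
r to a full sibling = 0.5 (full sibs share both parents — two paths of length 2: r = 2·(1/2)^2 = 1/2).
Summing one r·B term per recipient: 1·0.25·0.147 + 1·0.25·0.531 + 4·0.5·0.348 = 0.8655.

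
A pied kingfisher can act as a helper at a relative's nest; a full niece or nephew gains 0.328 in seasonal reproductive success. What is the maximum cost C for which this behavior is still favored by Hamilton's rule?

0.082

r to a full niece or nephew = 1/4 (full aunt/uncle↔niece/nephew: two paths of length 3 through the shared grandparent pair: r = 2·(1/2)^3 = 1/4).
Hamilton's rule: n·r·B > C, so the trait is favored while C < n·r·B = 1·0.25·0.328 = 0.082.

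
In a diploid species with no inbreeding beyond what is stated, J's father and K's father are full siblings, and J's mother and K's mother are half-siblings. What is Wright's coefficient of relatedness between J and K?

Wright's path rule: contributions from independent ancestry routes add.
J and K are related in two ways: first cousins through their fathers (r = 1/8) and half first cousins through their mothers (r = 1/16).
r = 1/8 + 1/16 = 3/16 = 0.1875.

0.1875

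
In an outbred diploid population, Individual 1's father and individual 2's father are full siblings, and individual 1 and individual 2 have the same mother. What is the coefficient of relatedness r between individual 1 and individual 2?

0.375

Relatedness sums over independent paths through distinct common ancestors.
Individual 1 and individual 2 are related in two ways: first cousins through their fathers (r = 1/8) and half-sibs through their shared mother (r = 1/4).
r = 1/8 + 1/4 = 0.375.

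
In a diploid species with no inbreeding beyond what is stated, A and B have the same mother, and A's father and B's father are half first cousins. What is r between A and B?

0.265625

Relatedness sums over independent paths through distinct common ancestors.
A and B are related in two ways: half-sibs through their shared mother (r = 1/4) and half second cousins through their fathers (r = 1/64).
r = 1/4 + 1/64 = 17/64 = 0.265625.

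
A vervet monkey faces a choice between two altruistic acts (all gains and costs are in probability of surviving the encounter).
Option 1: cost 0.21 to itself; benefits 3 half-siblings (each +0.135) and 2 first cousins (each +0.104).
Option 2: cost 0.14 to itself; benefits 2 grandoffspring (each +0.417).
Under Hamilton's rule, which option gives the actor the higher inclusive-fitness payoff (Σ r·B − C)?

Option 1: r to a half-sibling = 0.25.
Option 1: r to a first cousin = 0.125.
Option 1: Σ r·B − C = (3·0.25·0.135 + 2·0.125·0.104) − 0.21 = -0.08275.
Option 2: r to a grandoffspring = 0.25.
Option 2: Σ r·B − C = (2·0.25·0.417) − 0.14 = 0.0685.
Option 2 has the higher net inclusive-fitness payoff.

Option 2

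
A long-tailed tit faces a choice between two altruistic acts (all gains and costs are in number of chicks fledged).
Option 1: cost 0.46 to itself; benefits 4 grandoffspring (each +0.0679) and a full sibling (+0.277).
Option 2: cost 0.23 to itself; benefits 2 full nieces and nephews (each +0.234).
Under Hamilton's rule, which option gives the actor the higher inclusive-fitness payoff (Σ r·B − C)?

Option 1: r to a grandoffspring = 0.25.
Option 1: r to a full sibling = 0.5.
Option 1: Σ r·B − C = (4·0.25·0.0679 + 1·0.5·0.277) − 0.46 = -0.2536.
Option 2: r to a full niece or nephew = 0.25.
Option 2: Σ r·B − C = (2·0.25·0.234) − 0.23 = -0.113.
Option 2 has the higher net inclusive-fitness payoff.

Option 2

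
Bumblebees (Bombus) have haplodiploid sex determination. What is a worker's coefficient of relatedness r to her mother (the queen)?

One meiotic link between diploid queen and diploid daughter: r = 1/2.

0.5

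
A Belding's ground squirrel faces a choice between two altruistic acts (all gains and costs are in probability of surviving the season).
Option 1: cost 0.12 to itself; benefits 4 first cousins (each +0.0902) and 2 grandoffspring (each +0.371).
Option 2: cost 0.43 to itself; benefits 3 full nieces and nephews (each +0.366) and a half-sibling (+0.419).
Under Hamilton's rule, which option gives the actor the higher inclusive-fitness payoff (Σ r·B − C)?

Option 1

Option 1: r to a first cousin = 0.125.
Option 1: r to a grandoffspring = 0.25.
Option 1: Σ r·B − C = (4·0.125·0.0902 + 2·0.25·0.371) − 0.12 = 0.1106.
Option 2: r to a full niece or nephew = 0.25.
Option 2: r to a half-sibling = 0.25.
Option 2: Σ r·B − C = (3·0.25·0.366 + 1·0.25·0.419) − 0.43 = -0.05075.
Option 1 has the higher net inclusive-fitness payoff.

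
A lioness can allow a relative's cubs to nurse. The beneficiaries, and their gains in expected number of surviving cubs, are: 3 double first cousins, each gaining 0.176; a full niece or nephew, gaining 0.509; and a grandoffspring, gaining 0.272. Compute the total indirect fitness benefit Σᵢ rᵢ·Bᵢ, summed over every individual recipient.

r to a double first cousin = 0.25 (double first cousins share both grandparent pairs — four paths of length 4: r = 4·(1/2)^4 = 1/4).
r to a full niece or nephew = 0.25 (full aunt/uncle↔niece/nephew: two paths of length 3 through the shared grandparent pair: r = 2·(1/2)^3 = 1/4).
r to a grandoffspring = 1/4 (two parent–offspring links: r = (1/2)^2 = 1/4).
Summing one r·B term per recipient: 3·0.25·0.176 + 1·0.25·0.509 + 1·0.25·0.272 = 0.32725.

0.32725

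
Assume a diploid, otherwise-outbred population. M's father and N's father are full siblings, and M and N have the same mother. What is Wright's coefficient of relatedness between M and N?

Relatedness sums over independent paths through distinct common ancestors.
M and N are related in two ways: first cousins through their fathers (r = 1/8) and half-sibs through their shared mother (r = 1/4).
r = 1/8 + 1/4 = 3/8 = 0.375.

0.375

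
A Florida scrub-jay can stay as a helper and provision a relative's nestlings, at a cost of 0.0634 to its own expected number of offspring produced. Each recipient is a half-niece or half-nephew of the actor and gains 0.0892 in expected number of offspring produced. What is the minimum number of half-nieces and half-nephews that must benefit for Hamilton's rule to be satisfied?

6

r to a half-niece or half-nephew = 1/8 (half-aunt/uncle↔niece/nephew: one path of length 3: r = (1/2)^3 = 1/8).
Hamilton's rule: n·r·B > C  ⇒  n > C/(r·B) = 0.0634/(0.125·0.0892) = 5.686.
The smallest integer exceeding 5.686 is 6.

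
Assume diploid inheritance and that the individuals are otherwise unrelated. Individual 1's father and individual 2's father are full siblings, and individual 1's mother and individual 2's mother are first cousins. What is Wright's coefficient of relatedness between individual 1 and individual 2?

Independent pedigree routes through distinct common ancestors add.
Individual 1 and individual 2 are related in two ways: first cousins through their fathers (r = 1/8) and second cousins through their mothers (r = 1/32).
r = 1/8 + 1/32 = 0.15625.

0.15625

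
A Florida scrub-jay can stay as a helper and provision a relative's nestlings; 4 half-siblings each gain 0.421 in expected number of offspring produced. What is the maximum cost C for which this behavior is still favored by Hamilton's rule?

r to a half-sibling = 1/4 (half-sibs share one parent — one path of length 2: r = (1/2)^2 = 1/4).
Hamilton's rule: n·r·B > C, so the trait is favored while C < n·r·B = 4·0.25·0.421 = 0.421.

0.421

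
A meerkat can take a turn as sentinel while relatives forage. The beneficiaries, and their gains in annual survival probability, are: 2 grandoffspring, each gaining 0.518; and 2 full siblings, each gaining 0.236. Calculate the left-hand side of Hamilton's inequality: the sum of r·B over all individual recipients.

r to a grandoffspring = 0.25 (two parent–offspring links: r = (1/2)^2 = 1/4).
r to a full sibling = 0.5 (full sibs share both parents — two paths of length 2: r = 2·(1/2)^2 = 1/2).
Summing one r·B term per recipient: 2·0.25·0.518 + 2·0.5·0.236 = 0.495.

0.495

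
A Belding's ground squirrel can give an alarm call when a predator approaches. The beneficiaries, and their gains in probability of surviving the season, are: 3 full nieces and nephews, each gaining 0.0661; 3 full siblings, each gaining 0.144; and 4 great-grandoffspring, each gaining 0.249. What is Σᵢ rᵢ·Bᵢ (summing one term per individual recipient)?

r to a full niece or nephew = 0.25 (full aunt/uncle↔niece/nephew: two paths of length 3 through the shared grandparent pair: r = 2·(1/2)^3 = 1/4).
r to a full sibling = 0.5 (full sibs share both parents — two paths of length 2: r = 2·(1/2)^2 = 1/2).
r to a great-grandoffspring = 1/8 (three parent–offspring links: r = (1/2)^3 = 1/8).
Summing one r·B term per recipient: 3·0.25·0.0661 + 3·0.5·0.144 + 4·0.125·0.249 = 0.390075.

0.390075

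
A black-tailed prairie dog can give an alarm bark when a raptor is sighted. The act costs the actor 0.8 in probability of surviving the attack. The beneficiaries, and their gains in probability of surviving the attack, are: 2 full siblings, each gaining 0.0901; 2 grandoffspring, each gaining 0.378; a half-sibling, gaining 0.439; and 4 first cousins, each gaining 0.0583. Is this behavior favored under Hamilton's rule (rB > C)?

No

Hamilton's rule: the trait is favored when the sum of r·B over every recipient exceeds the actor's cost C.
r to a full sibling = 0.5 (full sibs share both parents — two paths of length 2: r = 2·(1/2)^2 = 1/2).
r to a grandoffspring = 1/4 (two parent–offspring links: r = (1/2)^2 = 1/4).
r to a half-sibling = 0.25 (half-sibs share one parent — one path of length 2: r = (1/2)^2 = 1/4).
r to a first cousin = 0.125 (first cousins share one grandparent pair — two paths of length 4: r = 2·(1/2)^4 = 1/8).
Summing one r·B term per recipient: 2·0.5·0.0901 + 2·0.25·0.378 + 1·0.25·0.439 + 4·0.125·0.0583 = 0.418.
0.418 < 0.8: the indirect benefit is less than the cost.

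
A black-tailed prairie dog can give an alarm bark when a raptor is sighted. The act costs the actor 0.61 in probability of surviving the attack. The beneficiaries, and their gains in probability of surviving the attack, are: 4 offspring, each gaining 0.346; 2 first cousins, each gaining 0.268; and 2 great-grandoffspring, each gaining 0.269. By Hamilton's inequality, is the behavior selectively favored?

Yes

Hamilton's rule: the trait is favored when the sum of r·B over every recipient exceeds the actor's cost C.
r to an offspring = 1/2 (one parent–offspring link: r = (1/2)^1 = 1/2).
r to a first cousin = 0.125 (first cousins share one grandparent pair — two paths of length 4: r = 2·(1/2)^4 = 1/8).
r to a great-grandoffspring = 1/8 (three parent–offspring links: r = (1/2)^3 = 1/8).
Summing one r·B term per recipient: 4·0.5·0.346 + 2·0.125·0.268 + 2·0.125·0.269 = 0.82625.
0.82625 > 0.61: the indirect benefit exceeds the cost.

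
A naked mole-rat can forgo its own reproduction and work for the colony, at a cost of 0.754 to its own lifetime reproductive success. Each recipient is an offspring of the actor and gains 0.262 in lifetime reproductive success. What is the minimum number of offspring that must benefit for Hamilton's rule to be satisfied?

r to an offspring = 0.5 (one parent–offspring link: r = (1/2)^1 = 1/2).
Hamilton's rule: n·r·B > C  ⇒  n > C/(r·B) = 0.754/(0.5·0.262) = 5.756.
The smallest integer exceeding 5.756 is 6.

6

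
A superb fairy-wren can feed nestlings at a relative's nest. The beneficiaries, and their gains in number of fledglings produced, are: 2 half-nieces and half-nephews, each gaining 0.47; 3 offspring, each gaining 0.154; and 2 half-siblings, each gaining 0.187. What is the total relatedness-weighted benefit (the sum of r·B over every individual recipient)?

0.442

r to a half-niece or half-nephew = 1/8 (half-aunt/uncle↔niece/nephew: one path of length 3: r = (1/2)^3 = 1/8).
r to an offspring = 1/2 (one parent–offspring link: r = (1/2)^1 = 1/2).
r to a half-sibling = 0.25 (half-sibs share one parent — one path of length 2: r = (1/2)^2 = 1/4).
Summing one r·B term per recipient: 2·0.125·0.47 + 3·0.5·0.154 + 2·0.25·0.187 = 0.442.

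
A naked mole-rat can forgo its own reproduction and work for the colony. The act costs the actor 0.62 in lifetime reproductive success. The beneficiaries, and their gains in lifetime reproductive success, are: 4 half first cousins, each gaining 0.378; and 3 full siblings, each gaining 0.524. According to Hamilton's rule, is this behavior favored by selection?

Yes

Hamilton's rule: the trait is favored when the sum of r·B over every recipient exceeds the actor's cost C.
r to a half first cousin = 0.0625 (half first cousins share one grandparent — one path of length 4: r = (1/2)^4 = 1/16).
r to a full sibling = 0.5 (full sibs share both parents — two paths of length 2: r = 2·(1/2)^2 = 1/2).
Summing one r·B term per recipient: 4·0.0625·0.378 + 3·0.5·0.524 = 0.8805.
0.8805 > 0.62: the indirect benefit exceeds the cost.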